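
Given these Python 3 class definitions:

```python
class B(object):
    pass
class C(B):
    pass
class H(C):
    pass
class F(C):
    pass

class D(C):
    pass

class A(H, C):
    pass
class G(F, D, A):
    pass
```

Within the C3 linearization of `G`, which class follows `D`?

A

L[G] = G + merge(L[F], L[D], L[A], [F D A])
  take F:  [F C B object] + [D C B object] + [A H C B object] + [F D A]
  take D:  [C B object] + [D C B object] + [A H C B object] + [D A]
  take A:  [C B object] + [C B object] + [A H C B object] + [A]
  take H:  [C B object] + [C B object] + [H C B object]
  take C:  [C B object] + [C B object] + [C B object]
  take B:  [B object] + [B object] + [B object]
  take object:  [object] + [object] + [object]
MRO: G F D A H C B object
D is at position 2; next is A.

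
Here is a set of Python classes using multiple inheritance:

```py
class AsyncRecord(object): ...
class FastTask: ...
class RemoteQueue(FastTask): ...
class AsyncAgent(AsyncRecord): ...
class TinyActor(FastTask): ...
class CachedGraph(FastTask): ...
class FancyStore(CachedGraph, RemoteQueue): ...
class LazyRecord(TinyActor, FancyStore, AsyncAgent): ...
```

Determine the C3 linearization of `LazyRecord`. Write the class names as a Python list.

L[LazyRecord] = LazyRecord + merge(L[TinyActor], L[FancyStore], L[AsyncAgent], [TinyActor FancyStore AsyncAgent])
  take TinyActor:  [TinyActor FastTask object] + [FancyStore CachedGraph RemoteQueue FastTask object] + [AsyncAgent AsyncRecord object] + [TinyActor FancyStore AsyncAgent]
  take FancyStore:  [FastTask object] + [FancyStore CachedGraph RemoteQueue FastTask object] + [AsyncAgent AsyncRecord object] + [FancyStore AsyncAgent]
  take CachedGraph:  [FastTask object] + [CachedGraph RemoteQueue FastTask object] + [AsyncAgent AsyncRecord object] + [AsyncAgent]
  take RemoteQueue:  [FastTask object] + [RemoteQueue FastTask object] + [AsyncAgent AsyncRecord object] + [AsyncAgent]
  take FastTask:  [FastTask object] + [FastTask object] + [AsyncAgent AsyncRecord object] + [AsyncAgent]
  take AsyncAgent:  [object] + [object] + [AsyncAgent AsyncRecord object] + [AsyncAgent]
  take AsyncRecord:  [object] + [object] + [AsyncRecord object]
  take object:  [object] + [object] + [object]

[LazyRecord, TinyActor, FancyStore, CachedGraph, RemoteQueue, FastTask, AsyncAgent, AsyncRecord, object]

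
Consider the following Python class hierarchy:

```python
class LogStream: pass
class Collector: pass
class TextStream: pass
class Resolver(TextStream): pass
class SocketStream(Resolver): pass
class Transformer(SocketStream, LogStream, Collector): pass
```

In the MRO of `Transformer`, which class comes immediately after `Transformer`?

SocketStream

L[Transformer] = Transformer + merge(L[SocketStream], L[LogStream], L[Collector], [SocketStream LogStream Collector])
  take SocketStream:  [SocketStream Resolver TextStream object] + [LogStream object] + [Collector object] + [SocketStream LogStream Collector]
  take Resolver:  [Resolver TextStream object] + [LogStream object] + [Collector object] + [LogStream Collector]
  take TextStream:  [TextStream object] + [LogStream object] + [Collector object] + [LogStream Collector]
  take LogStream:  [object] + [LogStream object] + [Collector object] + [LogStream Collector]
  take Collector:  [object] + [object] + [Collector object] + [Collector]
  take object:  [object] + [object] + [object]
MRO: Transformer SocketStream Resolver TextStream LogStream Collector object
Transformer is at position 0; next is SocketStream.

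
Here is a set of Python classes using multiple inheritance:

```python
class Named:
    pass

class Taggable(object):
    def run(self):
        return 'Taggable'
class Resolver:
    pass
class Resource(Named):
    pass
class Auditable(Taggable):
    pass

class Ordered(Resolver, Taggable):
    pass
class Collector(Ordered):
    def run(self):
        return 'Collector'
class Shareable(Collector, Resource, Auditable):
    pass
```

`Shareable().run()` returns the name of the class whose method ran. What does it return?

L[Shareable] = Shareable + merge(L[Collector], L[Resource], L[Auditable], [Collector Resource Auditable])
  take Collector:  [Collector Ordered Resolver Taggable object] + [Resource Named object] + [Auditable Taggable object] + [Collector Resource Auditable]
  take Ordered:  [Ordered Resolver Taggable object] + [Resource Named object] + [Auditable Taggable object] + [Resource Auditable]
  take Resolver:  [Resolver Taggable object] + [Resource Named object] + [Auditable Taggable object] + [Resource Auditable]
  take Resource:  [Taggable object] + [Resource Named object] + [Auditable Taggable object] + [Resource Auditable]
  take Named:  [Taggable object] + [Named object] + [Auditable Taggable object] + [Auditable]
  take Auditable:  [Taggable object] + [object] + [Auditable Taggable object] + [Auditable]
  take Taggable:  [Taggable object] + [object] + [Taggable object]
  take object:  [object] + [object] + [object]
MRO: Shareable Collector Ordered Resolver Resource Named Auditable Taggable object
run is defined in: Collector, Taggable. First along the MRO is Collector.

Collector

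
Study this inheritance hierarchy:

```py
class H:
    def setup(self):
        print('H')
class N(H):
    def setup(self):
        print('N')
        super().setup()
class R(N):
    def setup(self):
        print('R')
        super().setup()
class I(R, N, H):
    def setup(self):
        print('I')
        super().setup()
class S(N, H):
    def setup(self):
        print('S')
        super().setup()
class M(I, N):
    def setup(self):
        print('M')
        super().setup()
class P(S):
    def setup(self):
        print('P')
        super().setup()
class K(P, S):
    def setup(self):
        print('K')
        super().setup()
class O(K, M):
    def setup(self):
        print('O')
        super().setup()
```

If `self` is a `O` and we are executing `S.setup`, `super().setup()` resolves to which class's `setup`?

L[O] = O + merge(L[K], L[M], [K M])
  take K:  [K P S N H object] + [M I R N H object] + [K M]
  take P:  [P S N H object] + [M I R N H object] + [M]
  take S:  [S N H object] + [M I R N H object] + [M]
  take M:  [N H object] + [M I R N H object] + [M]
  take I:  [N H object] + [I R N H object]
  take R:  [N H object] + [R N H object]
  take N:  [N H object] + [N H object]
  take H:  [H object] + [H object]
  take object:  [object] + [object]
MRO: O K P S M I R N H object
super() in S.setup on a O instance goes to the class after S in O's MRO: M.

M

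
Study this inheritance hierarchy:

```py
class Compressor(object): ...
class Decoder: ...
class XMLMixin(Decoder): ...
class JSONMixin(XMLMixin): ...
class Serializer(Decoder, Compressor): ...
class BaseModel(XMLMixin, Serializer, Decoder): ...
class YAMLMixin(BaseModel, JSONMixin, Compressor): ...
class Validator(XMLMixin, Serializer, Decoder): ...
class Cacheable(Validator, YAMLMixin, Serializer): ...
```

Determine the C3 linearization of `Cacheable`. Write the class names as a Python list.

[Cacheable, Validator, YAMLMixin, BaseModel, JSONMixin, XMLMixin, Serializer, Decoder, Compressor, object]

L[Cacheable] = Cacheable + merge(L[Validator], L[YAMLMixin], L[Serializer], [Validator YAMLMixin Serializer])
  take Validator:  [Validator XMLMixin Serializer Decoder Compressor object] + [YAMLMixin BaseModel JSONMixin XMLMixin Serializer Decoder Compressor object] + [Serializer Decoder Compressor object] + [Validator YAMLMixin Serializer]
  take YAMLMixin:  [XMLMixin Serializer Decoder Compressor object] + [YAMLMixin BaseModel JSONMixin XMLMixin Serializer Decoder Compressor object] + [Serializer Decoder Compressor object] + [YAMLMixin Serializer]
  take BaseModel:  [XMLMixin Serializer Decoder Compressor object] + [BaseModel JSONMixin XMLMixin Serializer Decoder Compressor object] + [Serializer Decoder Compressor object] + [Serializer]
  take JSONMixin:  [XMLMixin Serializer Decoder Compressor object] + [JSONMixin XMLMixin Serializer Decoder Compressor object] + [Serializer Decoder Compressor object] + [Serializer]
  take XMLMixin:  [XMLMixin Serializer Decoder Compressor object] + [XMLMixin Serializer Decoder Compressor object] + [Serializer Decoder Compressor object] + [Serializer]
  take Serializer:  [Serializer Decoder Compressor object] + [Serializer Decoder Compressor object] + [Serializer Decoder Compressor object] + [Serializer]
  take Decoder:  [Decoder Compressor object] + [Decoder Compressor object] + [Decoder Compressor object]
  take Compressor:  [Compressor object] + [Compressor object] + [Compressor object]
  take object:  [object] + [object] + [object]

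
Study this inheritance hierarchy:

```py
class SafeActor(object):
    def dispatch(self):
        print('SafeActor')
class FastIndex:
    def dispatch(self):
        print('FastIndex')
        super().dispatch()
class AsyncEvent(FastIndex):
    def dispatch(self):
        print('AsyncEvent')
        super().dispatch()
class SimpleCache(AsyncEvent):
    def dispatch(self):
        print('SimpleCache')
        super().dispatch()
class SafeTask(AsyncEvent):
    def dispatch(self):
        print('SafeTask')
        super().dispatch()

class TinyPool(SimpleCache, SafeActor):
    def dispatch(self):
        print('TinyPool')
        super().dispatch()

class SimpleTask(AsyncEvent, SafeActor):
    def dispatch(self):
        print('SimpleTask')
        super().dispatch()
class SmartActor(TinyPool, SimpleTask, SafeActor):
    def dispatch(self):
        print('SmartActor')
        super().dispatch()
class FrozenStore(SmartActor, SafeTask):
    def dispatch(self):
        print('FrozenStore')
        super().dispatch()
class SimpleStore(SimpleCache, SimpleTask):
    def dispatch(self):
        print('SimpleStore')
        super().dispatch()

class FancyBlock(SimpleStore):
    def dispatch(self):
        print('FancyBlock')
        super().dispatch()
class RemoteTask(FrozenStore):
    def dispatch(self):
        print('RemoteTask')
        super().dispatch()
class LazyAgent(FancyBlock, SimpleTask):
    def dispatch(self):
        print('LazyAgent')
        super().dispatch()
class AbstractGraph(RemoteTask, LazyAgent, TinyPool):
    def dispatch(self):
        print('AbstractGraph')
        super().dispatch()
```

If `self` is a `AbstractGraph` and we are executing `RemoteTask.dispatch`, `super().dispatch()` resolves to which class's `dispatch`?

L[AbstractGraph] = AbstractGraph + merge(L[RemoteTask], L[LazyAgent], L[TinyPool], [RemoteTask LazyAgent TinyPool])
  take RemoteTask:  [RemoteTask FrozenStore SmartActor TinyPool SimpleCache SimpleTask SafeTask AsyncEvent FastIndex SafeActor object] + [LazyAgent FancyBlock SimpleStore SimpleCache SimpleTask AsyncEvent FastIndex SafeActor object] + [TinyPool SimpleCache AsyncEvent FastIndex SafeActor object] + [RemoteTask LazyAgent TinyPool]
  take FrozenStore:  [FrozenStore SmartActor TinyPool SimpleCache SimpleTask SafeTask AsyncEvent FastIndex SafeActor object] + [LazyAgent FancyBlock SimpleStore SimpleCache SimpleTask AsyncEvent FastIndex SafeActor object] + [TinyPool SimpleCache AsyncEvent FastIndex SafeActor object] + [LazyAgent TinyPool]
  take SmartActor:  [SmartActor TinyPool SimpleCache SimpleTask SafeTask AsyncEvent FastIndex SafeActor object] + [LazyAgent FancyBlock SimpleStore SimpleCache SimpleTask AsyncEvent FastIndex SafeActor object] + [TinyPool SimpleCache AsyncEvent FastIndex SafeActor object] + [LazyAgent TinyPool]
  take LazyAgent:  [TinyPool SimpleCache SimpleTask SafeTask AsyncEvent FastIndex SafeActor object] + [LazyAgent FancyBlock SimpleStore SimpleCache SimpleTask AsyncEvent FastIndex SafeActor object] + [TinyPool SimpleCache AsyncEvent FastIndex SafeActor object] + [LazyAgent TinyPool]
  take TinyPool:  [TinyPool SimpleCache SimpleTask SafeTask AsyncEvent FastIndex SafeActor object] + [FancyBlock SimpleStore SimpleCache SimpleTask AsyncEvent FastIndex SafeActor object] + [TinyPool SimpleCache AsyncEvent FastIndex SafeActor object] + [TinyPool]
  take FancyBlock:  [SimpleCache SimpleTask SafeTask AsyncEvent FastIndex SafeActor object] + [FancyBlock SimpleStore SimpleCache SimpleTask AsyncEvent FastIndex SafeActor object] + [SimpleCache AsyncEvent FastIndex SafeActor object]
  take SimpleStore:  [SimpleCache SimpleTask SafeTask AsyncEvent FastIndex SafeActor object] + [SimpleStore SimpleCache SimpleTask AsyncEvent FastIndex SafeActor object] + [SimpleCache AsyncEvent FastIndex SafeActor object]
  take SimpleCache:  [SimpleCache SimpleTask SafeTask AsyncEvent FastIndex SafeActor object] + [SimpleCache SimpleTask AsyncEvent FastIndex SafeActor object] + [SimpleCache AsyncEvent FastIndex SafeActor object]
  take SimpleTask:  [SimpleTask SafeTask AsyncEvent FastIndex SafeActor object] + [SimpleTask AsyncEvent FastIndex SafeActor object] + [AsyncEvent FastIndex SafeActor object]
  take SafeTask:  [SafeTask AsyncEvent FastIndex SafeActor object] + [AsyncEvent FastIndex SafeActor object] + [AsyncEvent FastIndex SafeActor object]
  take AsyncEvent:  [AsyncEvent FastIndex SafeActor object] + [AsyncEvent FastIndex SafeActor object] + [AsyncEvent FastIndex SafeActor object]
  take FastIndex:  [FastIndex SafeActor object] + [FastIndex SafeActor object] + [FastIndex SafeActor object]
  take SafeActor:  [SafeActor object] + [SafeActor object] + [SafeActor object]
  take object:  [object] + [object] + [object]
MRO: AbstractGraph RemoteTask FrozenStore SmartActor LazyAgent TinyPool FancyBlock SimpleStore SimpleCache SimpleTask SafeTask AsyncEvent FastIndex SafeActor object
super() in RemoteTask.dispatch on a AbstractGraph instance goes to the class after RemoteTask in AbstractGraph's MRO: FrozenStore.

FrozenStore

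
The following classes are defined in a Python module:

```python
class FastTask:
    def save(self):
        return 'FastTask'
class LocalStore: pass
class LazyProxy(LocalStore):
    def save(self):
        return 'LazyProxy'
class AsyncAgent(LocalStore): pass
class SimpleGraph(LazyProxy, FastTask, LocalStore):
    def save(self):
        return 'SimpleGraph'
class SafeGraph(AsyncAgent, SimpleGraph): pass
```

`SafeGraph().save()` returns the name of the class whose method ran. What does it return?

L[SafeGraph] = SafeGraph + merge(L[AsyncAgent], L[SimpleGraph], [AsyncAgent SimpleGraph])
  take AsyncAgent:  [AsyncAgent LocalStore object] + [SimpleGraph LazyProxy FastTask LocalStore object] + [AsyncAgent SimpleGraph]
  take SimpleGraph:  [LocalStore object] + [SimpleGraph LazyProxy FastTask LocalStore object] + [SimpleGraph]
  take LazyProxy:  [LocalStore object] + [LazyProxy FastTask LocalStore object]
  take FastTask:  [LocalStore object] + [FastTask LocalStore object]
  take LocalStore:  [LocalStore object] + [LocalStore object]
  take object:  [object] + [object]
MRO: SafeGraph AsyncAgent SimpleGraph LazyProxy FastTask LocalStore object
save is defined in: FastTask, LazyProxy, SimpleGraph. First along the MRO is SimpleGraph.

SimpleGraph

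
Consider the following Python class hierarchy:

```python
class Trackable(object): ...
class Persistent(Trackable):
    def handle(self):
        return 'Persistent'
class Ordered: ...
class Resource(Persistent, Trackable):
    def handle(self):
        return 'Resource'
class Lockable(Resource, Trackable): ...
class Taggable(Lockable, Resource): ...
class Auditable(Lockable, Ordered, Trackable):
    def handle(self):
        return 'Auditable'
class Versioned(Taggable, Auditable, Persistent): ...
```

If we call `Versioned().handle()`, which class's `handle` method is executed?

Auditable

L[Versioned] = Versioned + merge(L[Taggable], L[Auditable], L[Persistent], [Taggable Auditable Persistent])
  take Taggable:  [Taggable Lockable Resource Persistent Trackable object] + [Auditable Lockable Resource Persistent Ordered Trackable object] + [Persistent Trackable object] + [Taggable Auditable Persistent]
  take Auditable:  [Lockable Resource Persistent Trackable object] + [Auditable Lockable Resource Persistent Ordered Trackable object] + [Persistent Trackable object] + [Auditable Persistent]
  take Lockable:  [Lockable Resource Persistent Trackable object] + [Lockable Resource Persistent Ordered Trackable object] + [Persistent Trackable object] + [Persistent]
  take Resource:  [Resource Persistent Trackable object] + [Resource Persistent Ordered Trackable object] + [Persistent Trackable object] + [Persistent]
  take Persistent:  [Persistent Trackable object] + [Persistent Ordered Trackable object] + [Persistent Trackable object] + [Persistent]
  take Ordered:  [Trackable object] + [Ordered Trackable object] + [Trackable object]
  take Trackable:  [Trackable object] + [Trackable object] + [Trackable object]
  take object:  [object] + [object] + [object]
MRO: Versioned Taggable Auditable Lockable Resource Persistent Ordered Trackable object
handle is defined in: Auditable, Persistent, Resource. First along the MRO is Auditable.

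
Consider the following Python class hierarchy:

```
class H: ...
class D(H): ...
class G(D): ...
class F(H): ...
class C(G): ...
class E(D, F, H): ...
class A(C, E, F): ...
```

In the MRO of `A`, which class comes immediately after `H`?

L[A] = A + merge(L[C], L[E], L[F], [C E F])
  take C:  [C G D H object] + [E D F H object] + [F H object] + [C E F]
  take G:  [G D H object] + [E D F H object] + [F H object] + [E F]
  take E:  [D H object] + [E D F H object] + [F H object] + [E F]
  take D:  [D H object] + [D F H object] + [F H object] + [F]
  take F:  [H object] + [F H object] + [F H object] + [F]
  take H:  [H object] + [H object] + [H object]
  take object:  [object] + [object] + [object]
MRO: A C G E D F H object
H is at position 6; next is object.

object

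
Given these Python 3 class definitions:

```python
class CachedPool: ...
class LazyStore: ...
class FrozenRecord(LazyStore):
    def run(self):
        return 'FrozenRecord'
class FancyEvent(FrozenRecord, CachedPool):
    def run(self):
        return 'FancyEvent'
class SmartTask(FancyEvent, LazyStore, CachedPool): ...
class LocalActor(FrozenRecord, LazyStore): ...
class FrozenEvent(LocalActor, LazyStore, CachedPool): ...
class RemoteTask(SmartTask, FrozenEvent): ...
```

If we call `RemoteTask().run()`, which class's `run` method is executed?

L[RemoteTask] = RemoteTask + merge(L[SmartTask], L[FrozenEvent], [SmartTask FrozenEvent])
  take SmartTask:  [SmartTask FancyEvent FrozenRecord LazyStore CachedPool object] + [FrozenEvent LocalActor FrozenRecord LazyStore CachedPool object] + [SmartTask FrozenEvent]
  take FancyEvent:  [FancyEvent FrozenRecord LazyStore CachedPool object] + [FrozenEvent LocalActor FrozenRecord LazyStore CachedPool object] + [FrozenEvent]
  take FrozenEvent:  [FrozenRecord LazyStore CachedPool object] + [FrozenEvent LocalActor FrozenRecord LazyStore CachedPool object] + [FrozenEvent]
  take LocalActor:  [FrozenRecord LazyStore CachedPool object] + [LocalActor FrozenRecord LazyStore CachedPool object]
  take FrozenRecord:  [FrozenRecord LazyStore CachedPool object] + [FrozenRecord LazyStore CachedPool object]
  take LazyStore:  [LazyStore CachedPool object] + [LazyStore CachedPool object]
  take CachedPool:  [CachedPool object] + [CachedPool object]
  take object:  [object] + [object]
MRO: RemoteTask SmartTask FancyEvent FrozenEvent LocalActor FrozenRecord LazyStore CachedPool object
run is defined in: FancyEvent, FrozenRecord. First along the MRO is FancyEvent.

FancyEvent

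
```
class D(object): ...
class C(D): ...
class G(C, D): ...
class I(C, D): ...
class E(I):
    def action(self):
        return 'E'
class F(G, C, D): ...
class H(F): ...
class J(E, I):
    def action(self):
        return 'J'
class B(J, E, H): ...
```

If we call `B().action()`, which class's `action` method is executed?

J

L[B] = B + merge(L[J], L[E], L[H], [J E H])
  take J:  [J E I C D object] + [E I C D object] + [H F G C D object] + [J E H]
  take E:  [E I C D object] + [E I C D object] + [H F G C D object] + [E H]
  take I:  [I C D object] + [I C D object] + [H F G C D object] + [H]
  take H:  [C D object] + [C D object] + [H F G C D object] + [H]
  take F:  [C D object] + [C D object] + [F G C D object]
  take G:  [C D object] + [C D object] + [G C D object]
  take C:  [C D object] + [C D object] + [C D object]
  take D:  [D object] + [D object] + [D object]
  take object:  [object] + [object] + [object]
MRO: B J E I H F G C D object
action is defined in: E, J. First along the MRO is J.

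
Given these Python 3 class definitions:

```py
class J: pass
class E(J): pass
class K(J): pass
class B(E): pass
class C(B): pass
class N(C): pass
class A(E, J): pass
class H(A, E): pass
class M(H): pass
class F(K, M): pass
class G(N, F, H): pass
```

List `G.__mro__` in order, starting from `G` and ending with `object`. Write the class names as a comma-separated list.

L[G] = G + merge(L[N], L[F], L[H], [N F H])
  take N:  [N C B E J object] + [F K M H A E J object] + [H A E J object] + [N F H]
  take C:  [C B E J object] + [F K M H A E J object] + [H A E J object] + [F H]
  take B:  [B E J object] + [F K M H A E J object] + [H A E J object] + [F H]
  take F:  [E J object] + [F K M H A E J object] + [H A E J object] + [F H]
  take K:  [E J object] + [K M H A E J object] + [H A E J object] + [H]
  take M:  [E J object] + [M H A E J object] + [H A E J object] + [H]
  take H:  [E J object] + [H A E J object] + [H A E J object] + [H]
  take A:  [E J object] + [A E J object] + [A E J object]
  take E:  [E J object] + [E J object] + [E J object]
  take J:  [J object] + [J object] + [J object]
  take object:  [object] + [object] + [object]

G, N, C, B, F, K, M, H, A, E, J, object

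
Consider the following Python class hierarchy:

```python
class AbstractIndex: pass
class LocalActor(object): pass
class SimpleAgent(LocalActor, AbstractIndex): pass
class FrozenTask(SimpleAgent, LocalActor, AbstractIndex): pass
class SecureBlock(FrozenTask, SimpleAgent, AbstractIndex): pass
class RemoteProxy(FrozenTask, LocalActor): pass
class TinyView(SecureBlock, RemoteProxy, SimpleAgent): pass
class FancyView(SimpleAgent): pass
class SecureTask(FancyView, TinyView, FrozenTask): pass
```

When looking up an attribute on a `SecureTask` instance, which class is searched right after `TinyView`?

SecureBlock

L[SecureTask] = SecureTask + merge(L[FancyView], L[TinyView], L[FrozenTask], [FancyView TinyView FrozenTask])
  take FancyView:  [FancyView SimpleAgent LocalActor AbstractIndex object] + [TinyView SecureBlock RemoteProxy FrozenTask SimpleAgent LocalActor AbstractIndex object] + [FrozenTask SimpleAgent LocalActor AbstractIndex object] + [FancyView TinyView FrozenTask]
  take TinyView:  [SimpleAgent LocalActor AbstractIndex object] + [TinyView SecureBlock RemoteProxy FrozenTask SimpleAgent LocalActor AbstractIndex object] + [FrozenTask SimpleAgent LocalActor AbstractIndex object] + [TinyView FrozenTask]
  take SecureBlock:  [SimpleAgent LocalActor AbstractIndex object] + [SecureBlock RemoteProxy FrozenTask SimpleAgent LocalActor AbstractIndex object] + [FrozenTask SimpleAgent LocalActor AbstractIndex object] + [FrozenTask]
  take RemoteProxy:  [SimpleAgent LocalActor AbstractIndex object] + [RemoteProxy FrozenTask SimpleAgent LocalActor AbstractIndex object] + [FrozenTask SimpleAgent LocalActor AbstractIndex object] + [FrozenTask]
  take FrozenTask:  [SimpleAgent LocalActor AbstractIndex object] + [FrozenTask SimpleAgent LocalActor AbstractIndex object] + [FrozenTask SimpleAgent LocalActor AbstractIndex object] + [FrozenTask]
  take SimpleAgent:  [SimpleAgent LocalActor AbstractIndex object] + [SimpleAgent LocalActor AbstractIndex object] + [SimpleAgent LocalActor AbstractIndex object]
  take LocalActor:  [LocalActor AbstractIndex object] + [LocalActor AbstractIndex object] + [LocalActor AbstractIndex object]
  take AbstractIndex:  [AbstractIndex object] + [AbstractIndex object] + [AbstractIndex object]
  take object:  [object] + [object] + [object]
MRO: SecureTask FancyView TinyView SecureBlock RemoteProxy FrozenTask SimpleAgent LocalActor AbstractIndex object
TinyView is at position 2; next is SecureBlock.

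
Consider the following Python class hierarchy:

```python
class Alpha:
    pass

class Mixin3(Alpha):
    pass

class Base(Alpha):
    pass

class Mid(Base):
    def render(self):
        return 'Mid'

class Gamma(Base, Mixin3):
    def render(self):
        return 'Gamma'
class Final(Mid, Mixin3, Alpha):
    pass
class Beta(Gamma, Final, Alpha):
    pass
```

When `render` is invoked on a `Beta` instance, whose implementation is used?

Gamma

L[Beta] = Beta + merge(L[Gamma], L[Final], L[Alpha], [Gamma Final Alpha])
  take Gamma:  [Gamma Base Mixin3 Alpha object] + [Final Mid Base Mixin3 Alpha object] + [Alpha object] + [Gamma Final Alpha]
  take Final:  [Base Mixin3 Alpha object] + [Final Mid Base Mixin3 Alpha object] + [Alpha object] + [Final Alpha]
  take Mid:  [Base Mixin3 Alpha object] + [Mid Base Mixin3 Alpha object] + [Alpha object] + [Alpha]
  take Base:  [Base Mixin3 Alpha object] + [Base Mixin3 Alpha object] + [Alpha object] + [Alpha]
  take Mixin3:  [Mixin3 Alpha object] + [Mixin3 Alpha object] + [Alpha object] + [Alpha]
  take Alpha:  [Alpha object] + [Alpha object] + [Alpha object] + [Alpha]
  take object:  [object] + [object] + [object]
MRO: Beta Gamma Final Mid Base Mixin3 Alpha object
render is defined in: Gamma, Mid. First along the MRO is Gamma.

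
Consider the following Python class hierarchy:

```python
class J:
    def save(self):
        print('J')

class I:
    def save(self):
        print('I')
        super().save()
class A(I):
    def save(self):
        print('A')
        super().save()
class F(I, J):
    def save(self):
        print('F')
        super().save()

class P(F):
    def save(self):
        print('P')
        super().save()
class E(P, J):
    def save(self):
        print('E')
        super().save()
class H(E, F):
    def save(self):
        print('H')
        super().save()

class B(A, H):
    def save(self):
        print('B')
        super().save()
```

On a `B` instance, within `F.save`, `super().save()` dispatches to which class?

I

L[B] = B + merge(L[A], L[H], [A H])
  take A:  [A I object] + [H E P F I J object] + [A H]
  take H:  [I object] + [H E P F I J object] + [H]
  take E:  [I object] + [E P F I J object]
  take P:  [I object] + [P F I J object]
  take F:  [I object] + [F I J object]
  take I:  [I object] + [I J object]
  take J:  [object] + [J object]
  take object:  [object] + [object]
MRO: B A H E P F I J object
super() in F.save on a B instance goes to the class after F in B's MRO: I.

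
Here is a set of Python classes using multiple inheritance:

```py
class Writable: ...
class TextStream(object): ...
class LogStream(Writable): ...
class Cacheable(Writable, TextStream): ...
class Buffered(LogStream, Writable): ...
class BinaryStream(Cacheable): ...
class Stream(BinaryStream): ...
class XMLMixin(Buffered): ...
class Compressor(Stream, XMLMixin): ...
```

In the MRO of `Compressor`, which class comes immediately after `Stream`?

BinaryStream

L[Compressor] = Compressor + merge(L[Stream], L[XMLMixin], [Stream XMLMixin])
  take Stream:  [Stream BinaryStream Cacheable Writable TextStream object] + [XMLMixin Buffered LogStream Writable object] + [Stream XMLMixin]
  take BinaryStream:  [BinaryStream Cacheable Writable TextStream object] + [XMLMixin Buffered LogStream Writable object] + [XMLMixin]
  take Cacheable:  [Cacheable Writable TextStream object] + [XMLMixin Buffered LogStream Writable object] + [XMLMixin]
  take XMLMixin:  [Writable TextStream object] + [XMLMixin Buffered LogStream Writable object] + [XMLMixin]
  take Buffered:  [Writable TextStream object] + [Buffered LogStream Writable object]
  take LogStream:  [Writable TextStream object] + [LogStream Writable object]
  take Writable:  [Writable TextStream object] + [Writable object]
  take TextStream:  [TextStream object] + [object]
  take object:  [object] + [object]
MRO: Compressor Stream BinaryStream Cacheable XMLMixin Buffered LogStream Writable TextStream object
Stream is at position 1; next is BinaryStream.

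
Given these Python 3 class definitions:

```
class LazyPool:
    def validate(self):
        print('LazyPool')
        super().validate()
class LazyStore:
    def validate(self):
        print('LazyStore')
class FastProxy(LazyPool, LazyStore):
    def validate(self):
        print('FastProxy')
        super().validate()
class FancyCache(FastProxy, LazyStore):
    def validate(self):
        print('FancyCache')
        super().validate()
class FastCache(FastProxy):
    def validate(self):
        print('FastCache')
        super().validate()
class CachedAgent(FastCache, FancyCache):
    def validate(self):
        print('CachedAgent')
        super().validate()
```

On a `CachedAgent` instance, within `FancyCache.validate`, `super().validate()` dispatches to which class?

FastProxy

L[CachedAgent] = CachedAgent + merge(L[FastCache], L[FancyCache], [FastCache FancyCache])
  take FastCache:  [FastCache FastProxy LazyPool LazyStore object] + [FancyCache FastProxy LazyPool LazyStore object] + [FastCache FancyCache]
  take FancyCache:  [FastProxy LazyPool LazyStore object] + [FancyCache FastProxy LazyPool LazyStore object] + [FancyCache]
  take FastProxy:  [FastProxy LazyPool LazyStore object] + [FastProxy LazyPool LazyStore object]
  take LazyPool:  [LazyPool LazyStore object] + [LazyPool LazyStore object]
  take LazyStore:  [LazyStore object] + [LazyStore object]
  take object:  [object] + [object]
MRO: CachedAgent FastCache FancyCache FastProxy LazyPool LazyStore object
super() in FancyCache.validate on a CachedAgent instance goes to the class after FancyCache in CachedAgent's MRO: FastProxy.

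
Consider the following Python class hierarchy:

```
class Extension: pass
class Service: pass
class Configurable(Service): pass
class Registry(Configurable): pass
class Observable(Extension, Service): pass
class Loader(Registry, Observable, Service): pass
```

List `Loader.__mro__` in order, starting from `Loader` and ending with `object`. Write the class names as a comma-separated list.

Loader, Registry, Configurable, Observable, Extension, Service, object

L[Loader] = Loader + merge(L[Registry], L[Observable], L[Service], [Registry Observable Service])
  take Registry:  [Registry Configurable Service object] + [Observable Extension Service object] + [Service object] + [Registry Observable Service]
  take Configurable:  [Configurable Service object] + [Observable Extension Service object] + [Service object] + [Observable Service]
  take Observable:  [Service object] + [Observable Extension Service object] + [Service object] + [Observable Service]
  take Extension:  [Service object] + [Extension Service object] + [Service object] + [Service]
  take Service:  [Service object] + [Service object] + [Service object] + [Service]
  take object:  [object] + [object] + [object]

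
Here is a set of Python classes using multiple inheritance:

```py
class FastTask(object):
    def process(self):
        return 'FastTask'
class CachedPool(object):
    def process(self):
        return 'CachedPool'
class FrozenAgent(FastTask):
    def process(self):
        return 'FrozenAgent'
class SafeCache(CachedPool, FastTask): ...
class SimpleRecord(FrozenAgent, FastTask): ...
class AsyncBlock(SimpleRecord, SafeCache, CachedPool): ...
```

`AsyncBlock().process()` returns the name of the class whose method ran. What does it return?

FrozenAgent

L[AsyncBlock] = AsyncBlock + merge(L[SimpleRecord], L[SafeCache], L[CachedPool], [SimpleRecord SafeCache CachedPool])
  take SimpleRecord:  [SimpleRecord FrozenAgent FastTask object] + [SafeCache CachedPool FastTask object] + [CachedPool object] + [SimpleRecord SafeCache CachedPool]
  take FrozenAgent:  [FrozenAgent FastTask object] + [SafeCache CachedPool FastTask object] + [CachedPool object] + [SafeCache CachedPool]
  take SafeCache:  [FastTask object] + [SafeCache CachedPool FastTask object] + [CachedPool object] + [SafeCache CachedPool]
  take CachedPool:  [FastTask object] + [CachedPool FastTask object] + [CachedPool object] + [CachedPool]
  take FastTask:  [FastTask object] + [FastTask object] + [object]
  take object:  [object] + [object] + [object]
MRO: AsyncBlock SimpleRecord FrozenAgent SafeCache CachedPool FastTask object
process is defined in: CachedPool, FastTask, FrozenAgent. First along the MRO is FrozenAgent.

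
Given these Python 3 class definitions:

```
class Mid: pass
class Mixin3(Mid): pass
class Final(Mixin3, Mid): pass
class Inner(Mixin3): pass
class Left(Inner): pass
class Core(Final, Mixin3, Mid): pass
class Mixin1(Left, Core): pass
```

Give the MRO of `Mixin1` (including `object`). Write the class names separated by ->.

L[Mixin1] = Mixin1 + merge(L[Left], L[Core], [Left Core])
  take Left:  [Left Inner Mixin3 Mid object] + [Core Final Mixin3 Mid object] + [Left Core]
  take Inner:  [Inner Mixin3 Mid object] + [Core Final Mixin3 Mid object] + [Core]
  take Core:  [Mixin3 Mid object] + [Core Final Mixin3 Mid object] + [Core]
  take Final:  [Mixin3 Mid object] + [Final Mixin3 Mid object]
  take Mixin3:  [Mixin3 Mid object] + [Mixin3 Mid object]
  take Mid:  [Mid object] + [Mid object]
  take object:  [object] + [object]

Mixin1 -> Left -> Inner -> Core -> Final -> Mixin3 -> Mid -> object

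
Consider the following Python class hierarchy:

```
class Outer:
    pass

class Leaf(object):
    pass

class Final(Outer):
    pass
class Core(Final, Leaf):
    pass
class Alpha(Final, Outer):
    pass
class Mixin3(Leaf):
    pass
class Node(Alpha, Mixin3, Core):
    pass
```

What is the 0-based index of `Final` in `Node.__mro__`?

L[Node] = Node + merge(L[Alpha], L[Mixin3], L[Core], [Alpha Mixin3 Core])
  take Alpha:  [Alpha Final Outer object] + [Mixin3 Leaf object] + [Core Final Outer Leaf object] + [Alpha Mixin3 Core]
  take Mixin3:  [Final Outer object] + [Mixin3 Leaf object] + [Core Final Outer Leaf object] + [Mixin3 Core]
  take Core:  [Final Outer object] + [Leaf object] + [Core Final Outer Leaf object] + [Core]
  take Final:  [Final Outer object] + [Leaf object] + [Final Outer Leaf object]
  take Outer:  [Outer object] + [Leaf object] + [Outer Leaf object]
  take Leaf:  [object] + [Leaf object] + [Leaf object]
  take object:  [object] + [object] + [object]
MRO: Node Alpha Mixin3 Core Final Outer Leaf object
Final sits at index 4.

4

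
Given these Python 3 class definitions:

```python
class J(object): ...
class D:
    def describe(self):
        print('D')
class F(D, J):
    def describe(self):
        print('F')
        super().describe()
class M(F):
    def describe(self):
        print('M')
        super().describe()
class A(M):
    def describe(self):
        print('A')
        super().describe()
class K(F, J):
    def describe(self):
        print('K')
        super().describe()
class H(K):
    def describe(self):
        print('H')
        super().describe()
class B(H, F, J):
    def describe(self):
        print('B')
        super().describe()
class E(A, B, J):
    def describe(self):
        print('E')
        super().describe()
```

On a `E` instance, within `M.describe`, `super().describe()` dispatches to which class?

B

L[E] = E + merge(L[A], L[B], L[J], [A B J])
  take A:  [A M F D J object] + [B H K F D J object] + [J object] + [A B J]
  take M:  [M F D J object] + [B H K F D J object] + [J object] + [B J]
  take B:  [F D J object] + [B H K F D J object] + [J object] + [B J]
  take H:  [F D J object] + [H K F D J object] + [J object] + [J]
  take K:  [F D J object] + [K F D J object] + [J object] + [J]
  take F:  [F D J object] + [F D J object] + [J object] + [J]
  take D:  [D J object] + [D J object] + [J object] + [J]
  take J:  [J object] + [J object] + [J object] + [J]
  take object:  [object] + [object] + [object]
MRO: E A M B H K F D J object
super() in M.describe on a E instance goes to the class after M in E's MRO: B.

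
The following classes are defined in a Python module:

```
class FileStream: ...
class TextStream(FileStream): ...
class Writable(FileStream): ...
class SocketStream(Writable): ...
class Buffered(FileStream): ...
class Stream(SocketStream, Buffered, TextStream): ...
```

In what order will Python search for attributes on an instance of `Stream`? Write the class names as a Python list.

L[Stream] = Stream + merge(L[SocketStream], L[Buffered], L[TextStream], [SocketStream Buffered TextStream])
  take SocketStream:  [SocketStream Writable FileStream object] + [Buffered FileStream object] + [TextStream FileStream object] + [SocketStream Buffered TextStream]
  take Writable:  [Writable FileStream object] + [Buffered FileStream object] + [TextStream FileStream object] + [Buffered TextStream]
  take Buffered:  [FileStream object] + [Buffered FileStream object] + [TextStream FileStream object] + [Buffered TextStream]
  take TextStream:  [FileStream object] + [FileStream object] + [TextStream FileStream object] + [TextStream]
  take FileStream:  [FileStream object] + [FileStream object] + [FileStream object]
  take object:  [object] + [object] + [object]

[Stream, SocketStream, Writable, Buffered, TextStream, FileStream, object]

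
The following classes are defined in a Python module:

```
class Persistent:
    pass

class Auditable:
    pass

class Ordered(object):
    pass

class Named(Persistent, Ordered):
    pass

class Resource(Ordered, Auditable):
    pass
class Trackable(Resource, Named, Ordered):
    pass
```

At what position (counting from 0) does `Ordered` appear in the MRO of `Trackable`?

4

L[Trackable] = Trackable + merge(L[Resource], L[Named], L[Ordered], [Resource Named Ordered])
  take Resource:  [Resource Ordered Auditable object] + [Named Persistent Ordered object] + [Ordered object] + [Resource Named Ordered]
  take Named:  [Ordered Auditable object] + [Named Persistent Ordered object] + [Ordered object] + [Named Ordered]
  take Persistent:  [Ordered Auditable object] + [Persistent Ordered object] + [Ordered object] + [Ordered]
  take Ordered:  [Ordered Auditable object] + [Ordered object] + [Ordered object] + [Ordered]
  take Auditable:  [Auditable object] + [object] + [object]
  take object:  [object] + [object] + [object]
MRO: Trackable Resource Named Persistent Ordered Auditable object
Ordered sits at index 4.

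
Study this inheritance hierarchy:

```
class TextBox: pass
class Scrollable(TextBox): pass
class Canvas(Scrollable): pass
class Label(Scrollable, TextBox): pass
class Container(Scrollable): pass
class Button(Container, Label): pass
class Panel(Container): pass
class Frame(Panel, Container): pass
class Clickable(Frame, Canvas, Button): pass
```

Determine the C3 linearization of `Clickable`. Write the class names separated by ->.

Clickable -> Frame -> Panel -> Canvas -> Button -> Container -> Label -> Scrollable -> TextBox -> object

L[Clickable] = Clickable + merge(L[Frame], L[Canvas], L[Button], [Frame Canvas Button])
  take Frame:  [Frame Panel Container Scrollable TextBox object] + [Canvas Scrollable TextBox object] + [Button Container Label Scrollable TextBox object] + [Frame Canvas Button]
  take Panel:  [Panel Container Scrollable TextBox object] + [Canvas Scrollable TextBox object] + [Button Container Label Scrollable TextBox object] + [Canvas Button]
  take Canvas:  [Container Scrollable TextBox object] + [Canvas Scrollable TextBox object] + [Button Container Label Scrollable TextBox object] + [Canvas Button]
  take Button:  [Container Scrollable TextBox object] + [Scrollable TextBox object] + [Button Container Label Scrollable TextBox object] + [Button]
  take Container:  [Container Scrollable TextBox object] + [Scrollable TextBox object] + [Container Label Scrollable TextBox object]
  take Label:  [Scrollable TextBox object] + [Scrollable TextBox object] + [Label Scrollable TextBox object]
  take Scrollable:  [Scrollable TextBox object] + [Scrollable TextBox object] + [Scrollable TextBox object]
  take TextBox:  [TextBox object] + [TextBox object] + [TextBox object]
  take object:  [object] + [object] + [object]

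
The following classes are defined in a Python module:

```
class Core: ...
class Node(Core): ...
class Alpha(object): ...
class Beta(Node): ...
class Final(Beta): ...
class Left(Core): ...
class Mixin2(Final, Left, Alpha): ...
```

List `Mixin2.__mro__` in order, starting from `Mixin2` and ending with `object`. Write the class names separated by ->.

Mixin2 -> Final -> Beta -> Node -> Left -> Core -> Alpha -> object

L[Mixin2] = Mixin2 + merge(L[Final], L[Left], L[Alpha], [Final Left Alpha])
  take Final:  [Final Beta Node Core object] + [Left Core object] + [Alpha object] + [Final Left Alpha]
  take Beta:  [Beta Node Core object] + [Left Core object] + [Alpha object] + [Left Alpha]
  take Node:  [Node Core object] + [Left Core object] + [Alpha object] + [Left Alpha]
  take Left:  [Core object] + [Left Core object] + [Alpha object] + [Left Alpha]
  take Core:  [Core object] + [Core object] + [Alpha object] + [Alpha]
  take Alpha:  [object] + [object] + [Alpha object] + [Alpha]
  take object:  [object] + [object] + [object]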